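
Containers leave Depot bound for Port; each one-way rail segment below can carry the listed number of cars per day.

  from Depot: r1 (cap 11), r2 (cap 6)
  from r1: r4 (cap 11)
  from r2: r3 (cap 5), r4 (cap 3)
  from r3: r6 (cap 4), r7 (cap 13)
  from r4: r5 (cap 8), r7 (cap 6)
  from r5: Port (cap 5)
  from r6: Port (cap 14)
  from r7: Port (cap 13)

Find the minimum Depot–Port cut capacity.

16

Augment Depot→r1→r4→r5→Port: bottleneck 5, flow now 5.
Augment Depot→r1→r4→r7→Port: bottleneck 6, flow now 11.
Augment Depot→r2→r3→r6→Port: bottleneck 4, flow now 15.
Augment Depot→r2→r3→r7→Port: bottleneck 1, flow now 16.
No augmenting path remains; maximum flow = 16.
By max-flow min-cut, the minimum cut capacity equals the max flow.
In the residual graph, reachable from Depot: {Depot, r1, r2, r4, r5}.
Min-cut edges: r2→r3 (5), r4→r7 (6), r5→Port (5); capacity 5 + 6 + 5 = 16.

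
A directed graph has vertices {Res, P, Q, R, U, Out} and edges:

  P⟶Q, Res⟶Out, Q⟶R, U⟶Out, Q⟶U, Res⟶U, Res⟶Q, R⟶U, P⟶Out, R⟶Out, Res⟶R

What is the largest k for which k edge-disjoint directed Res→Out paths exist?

Assign every edge capacity 1; by Menger, the answer equals the max flow.
Path Res→Out (+1); total 1.
Path Res→R→Out (+1); total 2.
Path Res→U→Out (+1); total 3.
No residual Res→Out path; max flow = 3.
Certifying cut of size 3: {R→Out, Res→Out, U→Out}.

3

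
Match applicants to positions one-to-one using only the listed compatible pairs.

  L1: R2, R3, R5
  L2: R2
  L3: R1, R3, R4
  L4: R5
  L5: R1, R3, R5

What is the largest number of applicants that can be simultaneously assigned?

Unit-capacity flow: source→left, listed edges, right→sink; max matching = max flow.
Augmenting path L1→R2 (+1); matched 1.
Augmenting path L3→R1 (+1); matched 2.
Augmenting path L4→R5 (+1); matched 3.
Augmenting path L5→R3 (+1); matched 4.
Augmenting path L2→R2→L1→R3→L5→R1→L3→R4 (+1); matched 5.
No augmenting path remains; maximum matching = 5.
König certificate: {L1, L2, L3, L4, L5} is a vertex cover of size 5 (every listed pair touches it), so no matching can be larger.

5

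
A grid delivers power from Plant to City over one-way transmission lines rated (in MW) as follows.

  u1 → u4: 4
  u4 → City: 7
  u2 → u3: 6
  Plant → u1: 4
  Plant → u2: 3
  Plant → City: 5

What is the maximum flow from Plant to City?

9

Augment Plant→City: bottleneck 5, flow now 5.
Augment Plant→u1→u4→City: bottleneck 4, flow now 9.
No augmenting path remains; maximum flow = 9.
In the residual graph, reachable from Plant: {Plant, u2, u3}.
Min-cut edges: Plant→u1 (4), Plant→City (5); capacity 4 + 5 = 9.
This cut is saturated, so no flow can exceed 9.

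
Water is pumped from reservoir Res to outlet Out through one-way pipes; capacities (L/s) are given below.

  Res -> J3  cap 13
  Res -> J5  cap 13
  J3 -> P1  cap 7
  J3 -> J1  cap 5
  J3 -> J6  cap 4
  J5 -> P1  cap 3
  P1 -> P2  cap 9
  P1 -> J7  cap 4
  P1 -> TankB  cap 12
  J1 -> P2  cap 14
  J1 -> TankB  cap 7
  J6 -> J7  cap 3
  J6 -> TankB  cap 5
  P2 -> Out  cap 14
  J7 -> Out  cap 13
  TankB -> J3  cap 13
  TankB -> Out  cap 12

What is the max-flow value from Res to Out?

16

Augment Res→J3→P1→P2→Out: bottleneck 7, flow now 7.
Augment Res→J3→J1→P2→Out: bottleneck 5, flow now 12.
Augment Res→J3→J6→J7→Out: bottleneck 1, flow now 13.
Augment Res→J5→P1→P2→Out: bottleneck 2, flow now 15.
Augment Res→J5→P1→J7→Out: bottleneck 1, flow now 16.
No augmenting path remains; maximum flow = 16.
In the residual graph, reachable from Res: {Res, J5}.
Min-cut edges: Res→J3 (13), J5→P1 (3); capacity 13 + 3 = 16.
This cut is saturated, so no flow can exceed 16.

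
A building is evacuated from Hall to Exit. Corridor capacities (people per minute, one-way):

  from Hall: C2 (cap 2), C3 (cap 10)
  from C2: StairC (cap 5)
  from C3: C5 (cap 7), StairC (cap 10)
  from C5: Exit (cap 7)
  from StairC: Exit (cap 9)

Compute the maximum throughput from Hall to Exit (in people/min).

Augment Hall→C2→StairC→Exit: bottleneck 2, flow now 2.
Augment Hall→C3→C5→Exit: bottleneck 7, flow now 9.
Augment Hall→C3→StairC→Exit: bottleneck 3, flow now 12.
No augmenting path remains; maximum flow = 12.
In the residual graph, reachable from Hall: {Hall}.
Min-cut edges: Hall→C2 (2), Hall→C3 (10); capacity 2 + 10 = 12.
This cut is saturated, so no flow can exceed 12.

12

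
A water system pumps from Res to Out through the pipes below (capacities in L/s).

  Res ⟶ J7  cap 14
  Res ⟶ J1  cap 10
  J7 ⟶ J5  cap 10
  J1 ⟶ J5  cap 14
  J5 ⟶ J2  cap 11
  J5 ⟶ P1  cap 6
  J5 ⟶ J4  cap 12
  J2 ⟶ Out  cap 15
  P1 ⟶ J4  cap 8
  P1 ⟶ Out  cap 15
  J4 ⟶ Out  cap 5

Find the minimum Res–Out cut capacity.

20

Augment Res→J7→J5→J2→Out: bottleneck 10, flow now 10.
Augment Res→J1→J5→J2→Out: bottleneck 1, flow now 11.
Augment Res→J1→J5→P1→Out: bottleneck 6, flow now 17.
Augment Res→J1→J5→J4→Out: bottleneck 3, flow now 20.
No augmenting path remains; maximum flow = 20.
By max-flow min-cut, the minimum cut capacity equals the max flow.
In the residual graph, reachable from Res: {Res, J7}.
Min-cut edges: Res→J1 (10), J7→J5 (10); capacity 10 + 10 = 20.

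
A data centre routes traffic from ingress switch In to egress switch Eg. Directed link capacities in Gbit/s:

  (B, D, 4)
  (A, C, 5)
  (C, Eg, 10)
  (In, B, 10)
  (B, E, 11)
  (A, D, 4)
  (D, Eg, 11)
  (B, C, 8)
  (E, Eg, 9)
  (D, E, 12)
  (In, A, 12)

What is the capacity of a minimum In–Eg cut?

Augment In→A→C→Eg: bottleneck 5, flow now 5.
Augment In→A→D→Eg: bottleneck 4, flow now 9.
Augment In→B→C→Eg: bottleneck 5, flow now 14.
Augment In→B→D→Eg: bottleneck 4, flow now 18.
Augment In→B→E→Eg: bottleneck 1, flow now 19.
No augmenting path remains; maximum flow = 19.
By max-flow min-cut, the minimum cut capacity equals the max flow.
In the residual graph, reachable from In: {In, A}.
Min-cut edges: In→B (10), A→C (5), A→D (4); capacity 10 + 5 + 4 = 19.

19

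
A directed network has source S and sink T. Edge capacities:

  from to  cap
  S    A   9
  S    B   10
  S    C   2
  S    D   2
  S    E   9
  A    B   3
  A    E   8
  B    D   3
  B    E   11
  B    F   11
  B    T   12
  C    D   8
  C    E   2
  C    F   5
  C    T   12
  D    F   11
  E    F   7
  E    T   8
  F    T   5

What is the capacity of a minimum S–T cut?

Augment S→B→T: bottleneck 10, flow now 10.
Augment S→C→T: bottleneck 2, flow now 12.
Augment S→E→T: bottleneck 8, flow now 20.
Augment S→A→B→T: bottleneck 2, flow now 22.
Augment S→D→F→T: bottleneck 2, flow now 24.
Augment S→E→F→T: bottleneck 1, flow now 25.
Augment S→A→B→F→T: bottleneck 1, flow now 26.
Augment S→A→E→F→T: bottleneck 1, flow now 27.
No augmenting path remains; maximum flow = 27.
By max-flow min-cut, the minimum cut capacity equals the max flow.
In the residual graph, reachable from S: {S, A, B, D, E, F}.
Min-cut edges: S→C (2), B→T (12), E→T (8), F→T (5); capacity 2 + 12 + 8 + 5 = 27.

27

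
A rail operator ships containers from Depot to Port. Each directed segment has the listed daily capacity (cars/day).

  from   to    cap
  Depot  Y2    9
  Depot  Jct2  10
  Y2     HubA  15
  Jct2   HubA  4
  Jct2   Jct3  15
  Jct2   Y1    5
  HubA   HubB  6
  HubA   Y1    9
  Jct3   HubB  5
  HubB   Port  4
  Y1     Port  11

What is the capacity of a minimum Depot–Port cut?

15

Augment Depot→Jct2→Y1→Port: bottleneck 5, flow now 5.
Augment Depot→Y2→HubA→HubB→Port: bottleneck 4, flow now 9.
Augment Depot→Y2→HubA→Y1→Port: bottleneck 5, flow now 14.
Augment Depot→Jct2→HubA→Y1→Port: bottleneck 1, flow now 15.
No augmenting path remains; maximum flow = 15.
By max-flow min-cut, the minimum cut capacity equals the max flow.
In the residual graph, reachable from Depot: {Depot, Y2, Jct2, HubA, Jct3, HubB, Y1}.
Min-cut edges: HubB→Port (4), Y1→Port (11); capacity 4 + 11 = 15.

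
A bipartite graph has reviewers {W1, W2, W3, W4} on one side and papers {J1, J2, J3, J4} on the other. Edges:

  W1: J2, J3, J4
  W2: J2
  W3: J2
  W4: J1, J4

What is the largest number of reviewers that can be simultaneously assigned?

3

Unit-capacity flow: source→left, listed edges, right→sink; max matching = max flow.
Augmenting path W1→J2 (+1); matched 1.
Augmenting path W4→J1 (+1); matched 2.
Augmenting path W2→J2→W1→J3 (+1); matched 3.
No augmenting path remains; maximum matching = 3.
König certificate: {W1, W4, J2} is a vertex cover of size 3 (every listed pair touches it), so no matching can be larger.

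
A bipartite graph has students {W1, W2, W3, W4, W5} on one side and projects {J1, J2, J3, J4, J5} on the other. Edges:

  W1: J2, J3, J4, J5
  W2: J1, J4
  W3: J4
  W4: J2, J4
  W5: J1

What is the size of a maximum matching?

4

Unit-capacity flow: source→left, listed edges, right→sink; max matching = max flow.
Augmenting path W1→J2 (+1); matched 1.
Augmenting path W2→J1 (+1); matched 2.
Augmenting path W3→J4 (+1); matched 3.
Augmenting path W4→J2→W1→J3 (+1); matched 4.
No augmenting path remains; maximum matching = 4.
König certificate: {W1, W4, J1, J4} is a vertex cover of size 4 (every listed pair touches it), so no matching can be larger.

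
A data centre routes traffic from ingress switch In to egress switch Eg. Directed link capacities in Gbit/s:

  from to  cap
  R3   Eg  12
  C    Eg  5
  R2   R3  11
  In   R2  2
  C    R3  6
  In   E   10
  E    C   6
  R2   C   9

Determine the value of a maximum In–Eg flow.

Augment In→E→C→Eg: bottleneck 5, flow now 5.
Augment In→R2→R3→Eg: bottleneck 2, flow now 7.
Augment In→E→C→R3→Eg: bottleneck 1, flow now 8.
No augmenting path remains; maximum flow = 8.
In the residual graph, reachable from In: {In, E}.
Min-cut edges: In→R2 (2), E→C (6); capacity 2 + 6 = 8.
This cut is saturated, so no flow can exceed 8.

8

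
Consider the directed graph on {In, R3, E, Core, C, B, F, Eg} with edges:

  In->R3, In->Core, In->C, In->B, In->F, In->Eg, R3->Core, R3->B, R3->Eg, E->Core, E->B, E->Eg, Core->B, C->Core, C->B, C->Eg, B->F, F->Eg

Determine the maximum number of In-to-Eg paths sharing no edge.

4

Assign every edge capacity 1; by Menger, the answer equals the max flow.
Path In→Eg (+1); total 1.
Path In→R3→Eg (+1); total 2.
Path In→C→Eg (+1); total 3.
Path In→F→Eg (+1); total 4.
No residual In→Eg path; max flow = 4.
Certifying cut of size 4: {F→Eg, In→C, In→Eg, In→R3}.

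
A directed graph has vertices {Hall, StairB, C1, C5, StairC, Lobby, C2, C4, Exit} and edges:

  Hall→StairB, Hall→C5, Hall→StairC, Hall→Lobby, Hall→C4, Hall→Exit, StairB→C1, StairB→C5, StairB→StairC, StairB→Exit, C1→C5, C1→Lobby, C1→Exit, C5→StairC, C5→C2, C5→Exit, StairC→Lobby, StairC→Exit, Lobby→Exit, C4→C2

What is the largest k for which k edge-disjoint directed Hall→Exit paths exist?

5

Assign every edge capacity 1; by Menger, the answer equals the max flow.
Path Hall→Exit (+1); total 1.
Path Hall→StairB→Exit (+1); total 2.
Path Hall→C5→Exit (+1); total 3.
Path Hall→StairC→Exit (+1); total 4.
Path Hall→Lobby→Exit (+1); total 5.
No residual Hall→Exit path; max flow = 5.
Certifying cut of size 5: {Hall→C5, Hall→Exit, Hall→Lobby, Hall→StairB, Hall→StairC}.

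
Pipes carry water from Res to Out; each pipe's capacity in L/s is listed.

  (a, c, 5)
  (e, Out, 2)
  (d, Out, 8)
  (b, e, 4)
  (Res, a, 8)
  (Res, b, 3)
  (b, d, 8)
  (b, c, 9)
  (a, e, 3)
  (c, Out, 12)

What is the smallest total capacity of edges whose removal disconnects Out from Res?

Augment Res→a→c→Out: bottleneck 5, flow now 5.
Augment Res→a→e→Out: bottleneck 2, flow now 7.
Augment Res→b→c→Out: bottleneck 3, flow now 10.
No augmenting path remains; maximum flow = 10.
By max-flow min-cut, the minimum cut capacity equals the max flow.
In the residual graph, reachable from Res: {Res, a, e}.
Min-cut edges: Res→b (3), a→c (5), e→Out (2); capacity 3 + 5 + 2 = 10.

10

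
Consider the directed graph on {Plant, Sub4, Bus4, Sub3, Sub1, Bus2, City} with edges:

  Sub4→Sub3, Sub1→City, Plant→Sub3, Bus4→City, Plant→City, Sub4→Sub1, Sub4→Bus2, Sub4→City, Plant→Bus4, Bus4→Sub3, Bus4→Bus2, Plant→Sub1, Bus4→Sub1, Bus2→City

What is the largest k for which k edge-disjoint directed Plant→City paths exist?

Assign every edge capacity 1; by Menger, the answer equals the max flow.
Path Plant→City (+1); total 1.
Path Plant→Bus4→City (+1); total 2.
Path Plant→Sub1→City (+1); total 3.
No residual Plant→City path; max flow = 3.
Certifying cut of size 3: {Plant→Bus4, Plant→City, Plant→Sub1}.

3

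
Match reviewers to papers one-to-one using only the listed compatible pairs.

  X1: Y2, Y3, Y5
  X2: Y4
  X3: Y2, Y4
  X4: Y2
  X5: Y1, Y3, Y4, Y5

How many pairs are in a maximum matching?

4

Unit-capacity flow: source→left, listed edges, right→sink; max matching = max flow.
Augmenting path X1→Y2 (+1); matched 1.
Augmenting path X2→Y4 (+1); matched 2.
Augmenting path X5→Y1 (+1); matched 3.
Augmenting path X3→Y2→X1→Y3 (+1); matched 4.
No augmenting path remains; maximum matching = 4.
König certificate: {X1, X5, Y2, Y4} is a vertex cover of size 4 (every listed pair touches it), so no matching can be larger.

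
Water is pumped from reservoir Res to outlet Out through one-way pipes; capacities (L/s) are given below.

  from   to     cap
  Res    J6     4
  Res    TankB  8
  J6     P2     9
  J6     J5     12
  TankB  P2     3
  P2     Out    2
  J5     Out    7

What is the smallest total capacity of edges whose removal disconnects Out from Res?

6

Augment Res→J6→P2→Out: bottleneck 2, flow now 2.
Augment Res→J6→J5→Out: bottleneck 2, flow now 4.
Augment Res→TankB→P2→J6→J5→Out: bottleneck 2, flow now 6. (uses reverse residual edge)
No augmenting path remains; maximum flow = 6.
By max-flow min-cut, the minimum cut capacity equals the max flow.
In the residual graph, reachable from Res: {Res, TankB, P2}.
Min-cut edges: Res→J6 (4), P2→Out (2); capacity 4 + 2 = 6.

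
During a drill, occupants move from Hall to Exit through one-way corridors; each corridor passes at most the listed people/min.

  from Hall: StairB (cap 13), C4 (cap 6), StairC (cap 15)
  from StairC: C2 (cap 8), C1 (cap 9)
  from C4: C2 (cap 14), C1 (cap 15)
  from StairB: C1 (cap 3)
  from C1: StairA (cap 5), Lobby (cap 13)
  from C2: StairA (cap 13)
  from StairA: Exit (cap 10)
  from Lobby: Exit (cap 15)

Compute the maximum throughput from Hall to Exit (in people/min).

23

Augment Hall→StairC→C1→StairA→Exit: bottleneck 5, flow now 5.
Augment Hall→StairC→C1→Lobby→Exit: bottleneck 4, flow now 9.
Augment Hall→StairC→C2→StairA→Exit: bottleneck 5, flow now 14.
Augment Hall→C4→C1→Lobby→Exit: bottleneck 6, flow now 20.
Augment Hall→StairB→C1→Lobby→Exit: bottleneck 3, flow now 23.
No augmenting path remains; maximum flow = 23.
In the residual graph, reachable from Hall: {Hall, StairC, C4, StairB, C1, C2, StairA}.
Min-cut edges: C1→Lobby (13), StairA→Exit (10); capacity 13 + 10 = 23.
This cut is saturated, so no flow can exceed 23.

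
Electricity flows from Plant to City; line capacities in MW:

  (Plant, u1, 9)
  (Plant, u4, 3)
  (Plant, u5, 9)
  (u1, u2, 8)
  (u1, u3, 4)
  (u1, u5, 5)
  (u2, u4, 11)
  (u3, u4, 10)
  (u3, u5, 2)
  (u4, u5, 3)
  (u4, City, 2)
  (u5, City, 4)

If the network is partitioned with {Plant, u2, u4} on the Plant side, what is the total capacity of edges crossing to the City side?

Edges leaving {Plant, u2, u4}: Plant→u1 (9), Plant→u5 (9), u4→u5 (3), u4→City (2).
Cut capacity = 9 + 9 + 3 + 2 = 23.

23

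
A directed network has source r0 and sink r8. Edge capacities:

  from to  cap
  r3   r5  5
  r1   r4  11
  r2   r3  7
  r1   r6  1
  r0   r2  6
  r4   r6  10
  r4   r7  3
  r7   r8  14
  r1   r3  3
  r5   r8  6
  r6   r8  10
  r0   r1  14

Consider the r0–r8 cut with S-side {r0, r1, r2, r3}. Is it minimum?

Given cut capacity: 11 + 1 + 5 = 17.
Augment r0→r1→r6→r8: bottleneck 1, flow now 1.
Augment r0→r1→r3→r5→r8: bottleneck 3, flow now 4.
Augment r0→r1→r4→r6→r8: bottleneck 9, flow now 13.
Augment r0→r1→r4→r7→r8: bottleneck 1, flow now 14.
Augment r0→r2→r3→r5→r8: bottleneck 2, flow now 16.
Augment r0→r2→r3→r1→r4→r7→r8: bottleneck 1, flow now 17. (uses reverse residual edge)
No augmenting path remains; maximum flow = 17.
Cut capacity 17 equals the max flow, so it is a minimum cut.

Yes — it is a minimum cut (capacity 17).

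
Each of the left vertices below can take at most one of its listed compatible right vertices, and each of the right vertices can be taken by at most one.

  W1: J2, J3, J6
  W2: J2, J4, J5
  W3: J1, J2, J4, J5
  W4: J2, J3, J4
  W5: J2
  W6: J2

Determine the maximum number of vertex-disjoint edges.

Unit-capacity flow: source→left, listed edges, right→sink; max matching = max flow.
Augmenting path W1→J2 (+1); matched 1.
Augmenting path W2→J4 (+1); matched 2.
Augmenting path W3→J1 (+1); matched 3.
Augmenting path W4→J3 (+1); matched 4.
Augmenting path W5→J2→W1→J6 (+1); matched 5.
No augmenting path remains; maximum matching = 5.
König certificate: {W1, W2, W3, W4, J2} is a vertex cover of size 5 (every listed pair touches it), so no matching can be larger.

5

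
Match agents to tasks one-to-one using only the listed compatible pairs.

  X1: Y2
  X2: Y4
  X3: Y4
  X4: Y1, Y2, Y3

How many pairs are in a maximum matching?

3

Unit-capacity flow: source→left, listed edges, right→sink; max matching = max flow.
Augmenting path X1→Y2 (+1); matched 1.
Augmenting path X2→Y4 (+1); matched 2.
Augmenting path X4→Y1 (+1); matched 3.
No augmenting path remains; maximum matching = 3.
König certificate: {X1, X4, Y4} is a vertex cover of size 3 (every listed pair touches it), so no matching can be larger.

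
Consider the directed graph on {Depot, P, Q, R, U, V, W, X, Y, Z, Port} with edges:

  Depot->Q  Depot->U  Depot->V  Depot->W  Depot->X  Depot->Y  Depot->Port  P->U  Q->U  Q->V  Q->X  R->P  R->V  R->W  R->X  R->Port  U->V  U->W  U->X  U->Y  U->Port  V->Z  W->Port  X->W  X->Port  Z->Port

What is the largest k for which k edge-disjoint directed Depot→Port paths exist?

Assign every edge capacity 1; by Menger, the answer equals the max flow.
Path Depot→Port (+1); total 1.
Path Depot→U→Port (+1); total 2.
Path Depot→W→Port (+1); total 3.
Path Depot→X→Port (+1); total 4.
Path Depot→V→Z→Port (+1); total 5.
No residual Depot→Port path; max flow = 5.
Certifying cut of size 5: {Depot→Port, U→Port, V→Z, W→Port, X→Port}.

5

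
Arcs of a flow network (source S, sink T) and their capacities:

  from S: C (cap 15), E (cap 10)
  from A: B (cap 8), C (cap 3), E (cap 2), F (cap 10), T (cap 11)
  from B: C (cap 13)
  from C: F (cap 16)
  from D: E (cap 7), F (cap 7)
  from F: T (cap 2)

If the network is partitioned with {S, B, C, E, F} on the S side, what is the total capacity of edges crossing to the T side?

Edges leaving {S, B, C, E, F}: F→T (2).
Cut capacity = 2 = 2.

2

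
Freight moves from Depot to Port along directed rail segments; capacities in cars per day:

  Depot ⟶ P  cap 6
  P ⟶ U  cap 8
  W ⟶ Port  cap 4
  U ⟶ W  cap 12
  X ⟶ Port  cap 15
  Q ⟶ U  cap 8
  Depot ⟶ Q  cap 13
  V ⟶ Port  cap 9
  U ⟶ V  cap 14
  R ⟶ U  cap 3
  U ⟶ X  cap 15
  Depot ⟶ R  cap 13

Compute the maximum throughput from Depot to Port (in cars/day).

17

Augment Depot→P→U→V→Port: bottleneck 6, flow now 6.
Augment Depot→Q→U→V→Port: bottleneck 3, flow now 9.
Augment Depot→Q→U→W→Port: bottleneck 4, flow now 13.
Augment Depot→Q→U→X→Port: bottleneck 1, flow now 14.
Augment Depot→R→U→X→Port: bottleneck 3, flow now 17.
No augmenting path remains; maximum flow = 17.
In the residual graph, reachable from Depot: {Depot, Q, R}.
Min-cut edges: Depot→P (6), Q→U (8), R→U (3); capacity 6 + 8 + 3 = 17.
This cut is saturated, so no flow can exceed 17.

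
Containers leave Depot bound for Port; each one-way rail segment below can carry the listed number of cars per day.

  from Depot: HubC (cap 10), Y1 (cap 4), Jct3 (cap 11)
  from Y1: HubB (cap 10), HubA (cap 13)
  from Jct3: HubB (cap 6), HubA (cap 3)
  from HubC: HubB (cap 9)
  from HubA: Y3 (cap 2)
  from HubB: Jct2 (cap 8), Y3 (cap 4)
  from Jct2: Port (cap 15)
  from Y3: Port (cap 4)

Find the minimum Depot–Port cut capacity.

12

Augment Depot→Y1→HubA→Y3→Port: bottleneck 2, flow now 2.
Augment Depot→Y1→HubB→Jct2→Port: bottleneck 2, flow now 4.
Augment Depot→Jct3→HubB→Jct2→Port: bottleneck 6, flow now 10.
Augment Depot→HubC→HubB→Y3→Port: bottleneck 2, flow now 12.
No augmenting path remains; maximum flow = 12.
By max-flow min-cut, the minimum cut capacity equals the max flow.
In the residual graph, reachable from Depot: {Depot, Y1, Jct3, HubC, HubA, HubB, Y3}.
Min-cut edges: HubB→Jct2 (8), Y3→Port (4); capacity 8 + 4 = 12.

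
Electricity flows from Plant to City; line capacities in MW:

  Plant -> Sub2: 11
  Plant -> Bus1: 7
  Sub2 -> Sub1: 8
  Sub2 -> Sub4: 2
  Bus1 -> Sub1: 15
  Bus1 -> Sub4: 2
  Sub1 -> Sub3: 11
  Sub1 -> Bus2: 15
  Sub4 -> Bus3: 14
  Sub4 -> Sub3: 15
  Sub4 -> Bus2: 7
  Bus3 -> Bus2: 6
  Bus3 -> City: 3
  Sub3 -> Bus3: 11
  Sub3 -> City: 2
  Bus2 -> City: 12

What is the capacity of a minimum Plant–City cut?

Augment Plant→Sub2→Sub1→Sub3→City: bottleneck 2, flow now 2.
Augment Plant→Sub2→Sub1→Bus2→City: bottleneck 6, flow now 8.
Augment Plant→Sub2→Sub4→Bus3→City: bottleneck 2, flow now 10.
Augment Plant→Bus1→Sub1→Bus2→City: bottleneck 6, flow now 16.
Augment Plant→Bus1→Sub4→Bus3→City: bottleneck 1, flow now 17.
No augmenting path remains; maximum flow = 17.
By max-flow min-cut, the minimum cut capacity equals the max flow.
In the residual graph, reachable from Plant: {Plant, Sub2}.
Min-cut edges: Plant→Bus1 (7), Sub2→Sub1 (8), Sub2→Sub4 (2); capacity 7 + 8 + 2 = 17.

17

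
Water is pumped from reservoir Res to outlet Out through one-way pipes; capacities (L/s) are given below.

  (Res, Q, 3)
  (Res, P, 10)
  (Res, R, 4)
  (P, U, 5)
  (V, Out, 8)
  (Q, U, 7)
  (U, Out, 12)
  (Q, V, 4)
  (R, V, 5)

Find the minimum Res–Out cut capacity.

Augment Res→P→U→Out: bottleneck 5, flow now 5.
Augment Res→Q→U→Out: bottleneck 3, flow now 8.
Augment Res→R→V→Out: bottleneck 4, flow now 12.
No augmenting path remains; maximum flow = 12.
By max-flow min-cut, the minimum cut capacity equals the max flow.
In the residual graph, reachable from Res: {Res, P}.
Min-cut edges: Res→Q (3), Res→R (4), P→U (5); capacity 3 + 4 + 5 = 12.

12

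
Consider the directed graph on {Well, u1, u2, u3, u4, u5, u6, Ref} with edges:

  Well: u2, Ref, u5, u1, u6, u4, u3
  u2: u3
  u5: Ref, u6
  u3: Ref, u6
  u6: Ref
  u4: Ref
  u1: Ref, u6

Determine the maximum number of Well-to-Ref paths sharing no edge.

Assign every edge capacity 1; by Menger, the answer equals the max flow.
Path Well→Ref (+1); total 1.
Path Well→u1→Ref (+1); total 2.
Path Well→u3→Ref (+1); total 3.
Path Well→u4→Ref (+1); total 4.
Path Well→u5→Ref (+1); total 5.
Path Well→u6→Ref (+1); total 6.
No residual Well→Ref path; max flow = 6.
Certifying cut of size 6: {Well→Ref, Well→u1, Well→u4, Well→u5, u3→Ref, u6→Ref}.

6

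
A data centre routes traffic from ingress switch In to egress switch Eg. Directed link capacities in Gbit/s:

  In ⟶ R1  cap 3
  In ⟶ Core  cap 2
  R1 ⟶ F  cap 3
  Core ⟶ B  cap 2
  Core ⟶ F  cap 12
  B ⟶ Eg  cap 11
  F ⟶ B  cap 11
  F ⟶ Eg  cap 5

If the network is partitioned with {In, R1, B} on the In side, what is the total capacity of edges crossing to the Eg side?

16

Edges leaving {In, R1, B}: In→Core (2), R1→F (3), B→Eg (11).
Cut capacity = 2 + 3 + 11 = 16.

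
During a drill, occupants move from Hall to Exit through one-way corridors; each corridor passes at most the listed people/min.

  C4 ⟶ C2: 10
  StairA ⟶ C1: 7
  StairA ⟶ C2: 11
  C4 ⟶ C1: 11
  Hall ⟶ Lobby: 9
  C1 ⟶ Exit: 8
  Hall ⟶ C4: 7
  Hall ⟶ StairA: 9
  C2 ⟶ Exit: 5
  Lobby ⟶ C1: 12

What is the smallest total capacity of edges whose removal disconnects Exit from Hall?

13

Augment Hall→StairA→C1→Exit: bottleneck 7, flow now 7.
Augment Hall→StairA→C2→Exit: bottleneck 2, flow now 9.
Augment Hall→Lobby→C1→Exit: bottleneck 1, flow now 10.
Augment Hall→C4→C2→Exit: bottleneck 3, flow now 13.
No augmenting path remains; maximum flow = 13.
By max-flow min-cut, the minimum cut capacity equals the max flow.
In the residual graph, reachable from Hall: {Hall, StairA, Lobby, C4, C1, C2}.
Min-cut edges: C1→Exit (8), C2→Exit (5); capacity 8 + 5 = 13.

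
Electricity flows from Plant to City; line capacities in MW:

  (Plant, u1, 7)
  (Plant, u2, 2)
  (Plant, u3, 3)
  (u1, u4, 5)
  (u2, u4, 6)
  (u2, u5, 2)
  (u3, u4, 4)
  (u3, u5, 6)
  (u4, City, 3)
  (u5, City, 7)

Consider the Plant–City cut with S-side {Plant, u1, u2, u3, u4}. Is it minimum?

No — its capacity is 11, but the minimum cut has capacity 8.

Given cut capacity: 2 + 6 + 3 = 11.
Augment Plant→u1→u4→City: bottleneck 3, flow now 3.
Augment Plant→u2→u5→City: bottleneck 2, flow now 5.
Augment Plant→u3→u5→City: bottleneck 3, flow now 8.
No augmenting path remains; maximum flow = 8.
In the residual graph, reachable from Plant: {Plant, u1, u4}.
Min-cut edges: Plant→u2 (2), Plant→u3 (3), u4→City (3); capacity 2 + 3 + 3 = 8.
Cut capacity 11 exceeds the max flow 8, so it is not minimum.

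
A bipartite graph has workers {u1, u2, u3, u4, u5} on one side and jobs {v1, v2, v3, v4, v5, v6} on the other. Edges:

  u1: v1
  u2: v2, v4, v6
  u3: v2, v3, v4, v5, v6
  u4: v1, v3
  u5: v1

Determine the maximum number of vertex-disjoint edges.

Unit-capacity flow: source→left, listed edges, right→sink; max matching = max flow.
Augmenting path u1→v1 (+1); matched 1.
Augmenting path u2→v2 (+1); matched 2.
Augmenting path u3→v3 (+1); matched 3.
Augmenting path u4→v3→u3→v4 (+1); matched 4.
No augmenting path remains; maximum matching = 4.
König certificate: {u2, u3, u4, v1} is a vertex cover of size 4 (every listed pair touches it), so no matching can be larger.

4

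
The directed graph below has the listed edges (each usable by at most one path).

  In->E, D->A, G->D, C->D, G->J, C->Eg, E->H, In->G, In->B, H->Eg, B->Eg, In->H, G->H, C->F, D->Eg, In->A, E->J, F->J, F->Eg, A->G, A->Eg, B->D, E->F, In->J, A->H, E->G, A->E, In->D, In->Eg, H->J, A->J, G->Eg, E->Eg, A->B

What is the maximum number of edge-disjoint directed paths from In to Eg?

7

Assign every edge capacity 1; by Menger, the answer equals the max flow.
Path In→Eg (+1); total 1.
Path In→A→Eg (+1); total 2.
Path In→B→Eg (+1); total 3.
Path In→D→Eg (+1); total 4.
Path In→E→Eg (+1); total 5.
Path In→G→Eg (+1); total 6.
Path In→H→Eg (+1); total 7.
No residual In→Eg path; max flow = 7.
Certifying cut of size 7: {In→A, In→B, In→D, In→E, In→Eg, In→G, In→H}.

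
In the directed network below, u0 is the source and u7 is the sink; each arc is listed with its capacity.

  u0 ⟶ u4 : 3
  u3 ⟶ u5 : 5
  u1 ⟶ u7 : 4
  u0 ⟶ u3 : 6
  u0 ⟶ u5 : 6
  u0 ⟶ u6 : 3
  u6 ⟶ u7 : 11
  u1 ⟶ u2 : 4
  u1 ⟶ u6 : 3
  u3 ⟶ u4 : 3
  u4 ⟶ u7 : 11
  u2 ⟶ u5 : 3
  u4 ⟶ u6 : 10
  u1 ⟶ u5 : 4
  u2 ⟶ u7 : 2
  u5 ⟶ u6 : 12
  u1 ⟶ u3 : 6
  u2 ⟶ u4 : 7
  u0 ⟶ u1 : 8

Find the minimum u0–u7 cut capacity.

25

Augment u0→u1→u7: bottleneck 4, flow now 4.
Augment u0→u4→u7: bottleneck 3, flow now 7.
Augment u0→u6→u7: bottleneck 3, flow now 10.
Augment u0→u1→u2→u7: bottleneck 2, flow now 12.
Augment u0→u1→u6→u7: bottleneck 2, flow now 14.
Augment u0→u3→u4→u7: bottleneck 3, flow now 17.
Augment u0→u5→u6→u7: bottleneck 6, flow now 23.
Augment u0→u3→u5→u6→u1→u2→u4→u7: bottleneck 2, flow now 25. (uses reverse residual edge)
No augmenting path remains; maximum flow = 25.
By max-flow min-cut, the minimum cut capacity equals the max flow.
In the residual graph, reachable from u0: {u0, u3, u5, u6}.
Min-cut edges: u0→u1 (8), u0→u4 (3), u3→u4 (3), u6→u7 (11); capacity 8 + 3 + 3 + 11 = 25.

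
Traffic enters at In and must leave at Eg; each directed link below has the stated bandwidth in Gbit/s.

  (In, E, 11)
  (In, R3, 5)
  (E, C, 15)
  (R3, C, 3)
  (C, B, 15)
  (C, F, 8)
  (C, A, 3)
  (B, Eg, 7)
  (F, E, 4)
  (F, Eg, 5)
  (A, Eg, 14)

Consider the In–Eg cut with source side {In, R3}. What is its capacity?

Edges leaving {In, R3}: In→E (11), R3→C (3).
Cut capacity = 11 + 3 = 14.

14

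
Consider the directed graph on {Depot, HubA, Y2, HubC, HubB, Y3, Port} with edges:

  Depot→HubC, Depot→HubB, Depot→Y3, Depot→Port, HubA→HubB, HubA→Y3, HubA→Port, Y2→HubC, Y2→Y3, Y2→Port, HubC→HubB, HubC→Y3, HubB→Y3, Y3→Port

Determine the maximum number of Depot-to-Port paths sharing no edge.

2

Assign every edge capacity 1; by Menger, the answer equals the max flow.
Path Depot→Port (+1); total 1.
Path Depot→Y3→Port (+1); total 2.
No residual Depot→Port path; max flow = 2.
Certifying cut of size 2: {Depot→Port, Y3→Port}.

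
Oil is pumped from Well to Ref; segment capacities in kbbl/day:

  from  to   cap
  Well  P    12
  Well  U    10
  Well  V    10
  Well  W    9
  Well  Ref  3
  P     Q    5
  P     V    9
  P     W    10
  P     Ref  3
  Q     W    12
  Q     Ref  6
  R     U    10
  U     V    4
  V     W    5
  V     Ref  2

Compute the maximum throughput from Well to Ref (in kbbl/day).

13

Augment Well→Ref: bottleneck 3, flow now 3.
Augment Well→P→Ref: bottleneck 3, flow now 6.
Augment Well→V→Ref: bottleneck 2, flow now 8.
Augment Well→P→Q→Ref: bottleneck 5, flow now 13.
No augmenting path remains; maximum flow = 13.
In the residual graph, reachable from Well: {Well, P, U, V, W}.
Min-cut edges: Well→Ref (3), P→Q (5), P→Ref (3), V→Ref (2); capacity 3 + 5 + 3 + 2 = 13.
This cut is saturated, so no flow can exceed 13.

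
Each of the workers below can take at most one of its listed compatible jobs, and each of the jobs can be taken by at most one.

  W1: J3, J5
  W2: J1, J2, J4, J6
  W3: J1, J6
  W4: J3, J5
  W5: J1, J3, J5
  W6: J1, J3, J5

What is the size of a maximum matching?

Unit-capacity flow: source→left, listed edges, right→sink; max matching = max flow.
Augmenting path W1→J3 (+1); matched 1.
Augmenting path W2→J1 (+1); matched 2.
Augmenting path W3→J6 (+1); matched 3.
Augmenting path W4→J5 (+1); matched 4.
Augmenting path W5→J1→W2→J2 (+1); matched 5.
No augmenting path remains; maximum matching = 5.
König certificate: {W2, W3, J1, J3, J5} is a vertex cover of size 5 (every listed pair touches it), so no matching can be larger.

5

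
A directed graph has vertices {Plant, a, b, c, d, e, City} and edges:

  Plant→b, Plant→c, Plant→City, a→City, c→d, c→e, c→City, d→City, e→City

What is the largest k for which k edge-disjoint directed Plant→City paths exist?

Assign every edge capacity 1; by Menger, the answer equals the max flow.
Path Plant→City (+1); total 1.
Path Plant→c→City (+1); total 2.
No residual Plant→City path; max flow = 2.
Certifying cut of size 2: {Plant→City, Plant→c}.

2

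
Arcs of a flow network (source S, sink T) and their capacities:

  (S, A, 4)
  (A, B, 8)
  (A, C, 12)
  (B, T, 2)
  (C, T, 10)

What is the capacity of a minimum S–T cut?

Augment S→A→B→T: bottleneck 2, flow now 2.
Augment S→A→C→T: bottleneck 2, flow now 4.
No augmenting path remains; maximum flow = 4.
By max-flow min-cut, the minimum cut capacity equals the max flow.
In the residual graph, reachable from S: {S}.
Min-cut edges: S→A (4); capacity 4 = 4.

4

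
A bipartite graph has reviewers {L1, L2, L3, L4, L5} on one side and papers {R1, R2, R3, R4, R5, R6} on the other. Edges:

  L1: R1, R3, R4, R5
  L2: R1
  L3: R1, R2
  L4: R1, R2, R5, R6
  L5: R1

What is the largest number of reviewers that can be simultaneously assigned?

4

Unit-capacity flow: source→left, listed edges, right→sink; max matching = max flow.
Augmenting path L1→R1 (+1); matched 1.
Augmenting path L3→R2 (+1); matched 2.
Augmenting path L4→R5 (+1); matched 3.
Augmenting path L2→R1→L1→R3 (+1); matched 4.
No augmenting path remains; maximum matching = 4.
König certificate: {L1, L3, L4, R1} is a vertex cover of size 4 (every listed pair touches it), so no matching can be larger.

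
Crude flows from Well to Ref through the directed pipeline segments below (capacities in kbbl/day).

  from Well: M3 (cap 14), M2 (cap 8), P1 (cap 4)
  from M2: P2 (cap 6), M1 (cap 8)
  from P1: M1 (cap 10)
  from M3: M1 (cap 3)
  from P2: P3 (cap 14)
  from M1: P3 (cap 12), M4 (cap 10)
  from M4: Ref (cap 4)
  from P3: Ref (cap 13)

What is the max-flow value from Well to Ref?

15

Augment Well→M2→P2→P3→Ref: bottleneck 6, flow now 6.
Augment Well→M2→M1→M4→Ref: bottleneck 2, flow now 8.
Augment Well→P1→M1→M4→Ref: bottleneck 2, flow now 10.
Augment Well→P1→M1→P3→Ref: bottleneck 2, flow now 12.
Augment Well→M3→M1→P3→Ref: bottleneck 3, flow now 15.
No augmenting path remains; maximum flow = 15.
In the residual graph, reachable from Well: {Well, M3}.
Min-cut edges: Well→M2 (8), Well→P1 (4), M3→M1 (3); capacity 8 + 4 + 3 = 15.
This cut is saturated, so no flow can exceed 15.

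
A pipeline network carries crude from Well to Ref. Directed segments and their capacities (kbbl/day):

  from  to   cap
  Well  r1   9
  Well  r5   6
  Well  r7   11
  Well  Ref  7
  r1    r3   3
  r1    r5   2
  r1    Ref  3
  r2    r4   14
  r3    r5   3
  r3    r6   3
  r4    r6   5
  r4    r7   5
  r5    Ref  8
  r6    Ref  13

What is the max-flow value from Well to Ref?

21

Augment Well→Ref: bottleneck 7, flow now 7.
Augment Well→r1→Ref: bottleneck 3, flow now 10.
Augment Well→r5→Ref: bottleneck 6, flow now 16.
Augment Well→r1→r5→Ref: bottleneck 2, flow now 18.
Augment Well→r1→r3→r6→Ref: bottleneck 3, flow now 21.
No augmenting path remains; maximum flow = 21.
In the residual graph, reachable from Well: {Well, r1, r7}.
Min-cut edges: Well→r5 (6), Well→Ref (7), r1→r3 (3), r1→r5 (2), r1→Ref (3); capacity 6 + 7 + 3 + 2 + 3 = 21.
This cut is saturated, so no flow can exceed 21.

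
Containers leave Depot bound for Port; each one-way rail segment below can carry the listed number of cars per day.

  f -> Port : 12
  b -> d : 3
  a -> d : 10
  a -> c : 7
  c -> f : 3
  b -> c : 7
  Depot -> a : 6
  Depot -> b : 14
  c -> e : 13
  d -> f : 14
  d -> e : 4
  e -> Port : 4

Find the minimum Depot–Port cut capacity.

16

Augment Depot→a→c→e→Port: bottleneck 4, flow now 4.
Augment Depot→a→c→f→Port: bottleneck 2, flow now 6.
Augment Depot→b→c→f→Port: bottleneck 1, flow now 7.
Augment Depot→b→d→f→Port: bottleneck 3, flow now 10.
Augment Depot→b→c→a→d→f→Port: bottleneck 6, flow now 16. (uses reverse residual edge)
No augmenting path remains; maximum flow = 16.
By max-flow min-cut, the minimum cut capacity equals the max flow.
In the residual graph, reachable from Depot: {Depot, b}.
Min-cut edges: Depot→a (6), b→c (7), b→d (3); capacity 6 + 7 + 3 = 16.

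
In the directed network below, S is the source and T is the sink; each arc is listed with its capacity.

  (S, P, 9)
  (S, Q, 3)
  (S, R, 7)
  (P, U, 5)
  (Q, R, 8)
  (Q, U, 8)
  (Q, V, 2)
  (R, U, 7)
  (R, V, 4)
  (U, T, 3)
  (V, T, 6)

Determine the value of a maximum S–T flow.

9

Augment S→P→U→T: bottleneck 3, flow now 3.
Augment S→Q→V→T: bottleneck 2, flow now 5.
Augment S→R→V→T: bottleneck 4, flow now 9.
No augmenting path remains; maximum flow = 9.
In the residual graph, reachable from S: {S, P, Q, R, U}.
Min-cut edges: Q→V (2), R→V (4), U→T (3); capacity 2 + 4 + 3 = 9.
This cut is saturated, so no flow can exceed 9.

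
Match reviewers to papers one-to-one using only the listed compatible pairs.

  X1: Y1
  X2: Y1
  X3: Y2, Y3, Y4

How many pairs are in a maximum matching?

2

Unit-capacity flow: source→left, listed edges, right→sink; max matching = max flow.
Augmenting path X1→Y1 (+1); matched 1.
Augmenting path X3→Y2 (+1); matched 2.
No augmenting path remains; maximum matching = 2.
König certificate: {X3, Y1} is a vertex cover of size 2 (every listed pair touches it), so no matching can be larger.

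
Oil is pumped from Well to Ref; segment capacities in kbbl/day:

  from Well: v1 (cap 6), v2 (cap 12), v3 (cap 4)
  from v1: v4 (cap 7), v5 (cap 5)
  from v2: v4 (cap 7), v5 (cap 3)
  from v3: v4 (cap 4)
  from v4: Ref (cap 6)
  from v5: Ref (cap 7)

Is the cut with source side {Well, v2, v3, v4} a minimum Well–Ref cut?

No — its capacity is 15, but the minimum cut has capacity 13.

Given cut capacity: 6 + 3 + 6 = 15.
Augment Well→v1→v4→Ref: bottleneck 6, flow now 6.
Augment Well→v2→v5→Ref: bottleneck 3, flow now 9.
Augment Well→v2→v4→v1→v5→Ref: bottleneck 4, flow now 13. (uses reverse residual edge)
No augmenting path remains; maximum flow = 13.
In the residual graph, reachable from Well: {Well, v1, v2, v3, v4, v5}.
Min-cut edges: v4→Ref (6), v5→Ref (7); capacity 6 + 7 = 13.
Cut capacity 15 exceeds the max flow 13, so it is not minimum.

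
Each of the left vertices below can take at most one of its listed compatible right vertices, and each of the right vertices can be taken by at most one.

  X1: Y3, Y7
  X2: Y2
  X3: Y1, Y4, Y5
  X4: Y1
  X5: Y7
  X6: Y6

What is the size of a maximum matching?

Unit-capacity flow: source→left, listed edges, right→sink; max matching = max flow.
Augmenting path X1→Y3 (+1); matched 1.
Augmenting path X2→Y2 (+1); matched 2.
Augmenting path X3→Y1 (+1); matched 3.
Augmenting path X5→Y7 (+1); matched 4.
Augmenting path X6→Y6 (+1); matched 5.
Augmenting path X4→Y1→X3→Y4 (+1); matched 6.
No augmenting path remains; maximum matching = 6.
König certificate: {X1, X2, X3, X4, X5, X6} is a vertex cover of size 6 (every listed pair touches it), so no matching can be larger.

6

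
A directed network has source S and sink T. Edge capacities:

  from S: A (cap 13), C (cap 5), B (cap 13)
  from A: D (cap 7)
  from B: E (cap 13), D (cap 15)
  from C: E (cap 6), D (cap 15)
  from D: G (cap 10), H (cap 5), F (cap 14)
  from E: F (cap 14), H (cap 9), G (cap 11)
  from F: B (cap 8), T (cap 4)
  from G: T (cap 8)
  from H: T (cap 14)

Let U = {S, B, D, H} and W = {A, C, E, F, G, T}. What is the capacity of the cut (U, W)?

69

Edges leaving {S, B, D, H}: S→A (13), S→C (5), B→E (13), D→F (14), D→G (10), H→T (14).
Cut capacity = 13 + 5 + 13 + 14 + 10 + 14 = 69.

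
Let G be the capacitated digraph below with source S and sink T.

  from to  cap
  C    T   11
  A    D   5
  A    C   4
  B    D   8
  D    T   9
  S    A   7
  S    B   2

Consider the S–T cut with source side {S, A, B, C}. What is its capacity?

Edges leaving {S, A, B, C}: A→D (5), B→D (8), C→T (11).
Cut capacity = 5 + 8 + 11 = 24.

24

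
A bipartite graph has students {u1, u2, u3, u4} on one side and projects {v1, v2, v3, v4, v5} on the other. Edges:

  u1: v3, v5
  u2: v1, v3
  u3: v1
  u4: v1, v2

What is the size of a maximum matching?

4

Unit-capacity flow: source→left, listed edges, right→sink; max matching = max flow.
Augmenting path u1→v3 (+1); matched 1.
Augmenting path u2→v1 (+1); matched 2.
Augmenting path u4→v2 (+1); matched 3.
Augmenting path u3→v1→u2→v3→u1→v5 (+1); matched 4.
No augmenting path remains; maximum matching = 4.
König certificate: {u1, u2, u3, u4} is a vertex cover of size 4 (every listed pair touches it), so no matching can be larger.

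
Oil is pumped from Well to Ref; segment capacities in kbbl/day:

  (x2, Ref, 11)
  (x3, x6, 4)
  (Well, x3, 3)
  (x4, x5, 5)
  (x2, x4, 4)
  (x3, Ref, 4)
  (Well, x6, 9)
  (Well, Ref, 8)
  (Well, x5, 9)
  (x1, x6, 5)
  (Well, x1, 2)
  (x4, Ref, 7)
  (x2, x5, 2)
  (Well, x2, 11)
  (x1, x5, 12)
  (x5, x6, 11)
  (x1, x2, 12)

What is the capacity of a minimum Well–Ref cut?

Augment Well→Ref: bottleneck 8, flow now 8.
Augment Well→x2→Ref: bottleneck 11, flow now 19.
Augment Well→x3→Ref: bottleneck 3, flow now 22.
Augment Well→x1→x2→x4→Ref: bottleneck 2, flow now 24.
No augmenting path remains; maximum flow = 24.
By max-flow min-cut, the minimum cut capacity equals the max flow.
In the residual graph, reachable from Well: {Well, x5, x6}.
Min-cut edges: Well→x1 (2), Well→x2 (11), Well→x3 (3), Well→Ref (8); capacity 2 + 11 + 3 + 8 = 24.

24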